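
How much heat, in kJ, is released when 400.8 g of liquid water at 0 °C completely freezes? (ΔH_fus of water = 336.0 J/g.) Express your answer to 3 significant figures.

q = m × ΔH_fus = 400.8 × 336.0 = 134700 J = 135 kJ

q = 135 kJ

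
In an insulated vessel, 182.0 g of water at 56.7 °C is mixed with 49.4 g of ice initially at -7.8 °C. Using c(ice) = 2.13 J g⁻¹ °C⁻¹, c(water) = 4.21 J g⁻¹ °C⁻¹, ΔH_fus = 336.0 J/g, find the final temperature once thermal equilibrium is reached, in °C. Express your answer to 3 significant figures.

T_f = 26.7 °C

Heat to bring ice to 0 °C and melt it: q₁ = 49.4×2.13×7.8 + 49.4×336.0 = 17419 J
Heat the water can supply cooling to 0 °C: 182.0×4.21×56.7 = 43444.7 J > q₁, so all ice melts.
Energy balance: 182.0×4.21×(56.7 − T) = 17419 + 49.4×4.21×(T − 0)
766.22(56.7 − T) = 17419 + 207.974 T
43444.7 − 17419 = 974.194 T
T = 26025.7 / 974.194 = 26.72 °C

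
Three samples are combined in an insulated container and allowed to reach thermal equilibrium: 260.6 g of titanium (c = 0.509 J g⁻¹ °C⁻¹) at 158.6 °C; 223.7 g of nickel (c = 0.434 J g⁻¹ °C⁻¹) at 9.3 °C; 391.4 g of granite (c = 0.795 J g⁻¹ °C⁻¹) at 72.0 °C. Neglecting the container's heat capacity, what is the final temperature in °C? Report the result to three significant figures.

Σ mᵢcᵢ(T − Tᵢ) = 0  ⇒  T = Σ mᵢcᵢTᵢ / Σ mᵢcᵢ
Σ mᵢcᵢ = 260.6×0.509 + 223.7×0.434 + 391.4×0.795 = 540.8942
Σ mᵢcᵢTᵢ = 132.6454×158.6 + 97.0858×9.3 + 311.163×72.0 = 44344
T = 44344 / 540.8942 = 81.98 °C

T_f = 82.0 °C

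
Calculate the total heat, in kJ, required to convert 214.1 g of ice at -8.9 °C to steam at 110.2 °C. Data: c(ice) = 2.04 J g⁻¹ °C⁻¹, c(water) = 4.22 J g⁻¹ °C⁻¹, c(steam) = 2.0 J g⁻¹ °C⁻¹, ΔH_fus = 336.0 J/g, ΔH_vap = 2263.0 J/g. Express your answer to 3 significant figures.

q = 655 kJ

q1 (heat ice -8.9→0.0 °C): 214.1 × 2.04 × 8.9 = 3887 J
q2 (melt at 0 °C): 214.1 × 336.0 = 71938 J
q3 (heat water 0.0→100.0 °C): 214.1 × 4.22 × 100.0 = 90350 J
q4 (vaporize at 100 °C): 214.1 × 2263.0 = 484508 J
q5 (heat steam 100.0→110.2 °C): 214.1 × 2.0 × 10.2 = 4368 J
Total: 3887 + 71938 + 90350 + 484508 + 4368 = 655051 J = 655 kJ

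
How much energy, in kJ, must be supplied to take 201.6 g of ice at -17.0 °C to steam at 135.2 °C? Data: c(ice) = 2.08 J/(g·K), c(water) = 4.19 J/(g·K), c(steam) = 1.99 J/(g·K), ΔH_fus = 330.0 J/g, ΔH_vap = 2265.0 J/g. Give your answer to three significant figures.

q1 (heat ice -17.0→0.0 °C): 201.6 × 2.08 × 17.0 = 7129 J
q2 (melt at 0 °C): 201.6 × 330.0 = 66528 J
q3 (heat water 0.0→100.0 °C): 201.6 × 4.19 × 100.0 = 84470 J
q4 (vaporize at 100 °C): 201.6 × 2265.0 = 456624 J
q5 (heat steam 100.0→135.2 °C): 201.6 × 1.99 × 35.2 = 14122 J
Total: 7129 + 66528 + 84470 + 456624 + 14122 = 628873 J = 629 kJ

q = 629 kJ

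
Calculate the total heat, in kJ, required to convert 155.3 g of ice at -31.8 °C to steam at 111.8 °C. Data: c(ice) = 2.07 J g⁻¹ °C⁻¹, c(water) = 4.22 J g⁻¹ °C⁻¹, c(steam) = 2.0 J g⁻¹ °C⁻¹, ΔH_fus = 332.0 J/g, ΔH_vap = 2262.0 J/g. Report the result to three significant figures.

q = 482 kJ

q1 (heat ice -31.8→0.0 °C): 155.3 × 2.07 × 31.8 = 10223 J
q2 (melt at 0 °C): 155.3 × 332.0 = 51560 J
q3 (heat water 0.0→100.0 °C): 155.3 × 4.22 × 100.0 = 65537 J
q4 (vaporize at 100 °C): 155.3 × 2262.0 = 351289 J
q5 (heat steam 100.0→111.8 °C): 155.3 × 2.0 × 11.8 = 3665 J
Total: 10223 + 51560 + 65537 + 351289 + 3665 = 482274 J = 482 kJ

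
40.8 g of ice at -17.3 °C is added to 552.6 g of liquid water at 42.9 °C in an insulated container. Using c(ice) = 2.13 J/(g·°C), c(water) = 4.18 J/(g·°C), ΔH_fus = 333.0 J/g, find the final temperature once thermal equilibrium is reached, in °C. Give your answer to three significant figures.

Heat to bring ice to 0 °C and melt it: q₁ = 40.8×2.13×17.3 + 40.8×333.0 = 15090 J
Heat the water can supply cooling to 0 °C: 552.6×4.18×42.9 = 99093.3 J > q₁, so all ice melts.
Energy balance: 552.6×4.18×(42.9 − T) = 15090 + 40.8×4.18×(T − 0)
2309.868(42.9 − T) = 15090 + 170.544 T
99093.3 − 15090 = 2480.412 T
T = 84003.3 / 2480.412 = 33.87 °C

T_f = 33.9 °C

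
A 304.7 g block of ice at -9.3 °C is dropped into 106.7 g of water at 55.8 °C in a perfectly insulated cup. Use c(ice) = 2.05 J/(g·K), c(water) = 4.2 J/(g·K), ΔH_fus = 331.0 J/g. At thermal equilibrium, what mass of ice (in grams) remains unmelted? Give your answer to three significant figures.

Heat to warm all ice to 0 °C: 304.7×2.05×9.3 = 5809.1 J
Heat released by water cooling to 0 °C: 106.7×4.2×55.8 = 25006 J
25006 J < 5809.1 + 304.7×331.0 = 106664.8 J, so not all ice melts; final T = 0 °C.
Heat left for melting: 25006 − 5809.1 = 19196.9 J
Mass melted = 19196.9 / 331.0 = 58.00 g
Ice remaining = 304.7 − 58.00 = 246.70 g

m_ice remaining = 247 g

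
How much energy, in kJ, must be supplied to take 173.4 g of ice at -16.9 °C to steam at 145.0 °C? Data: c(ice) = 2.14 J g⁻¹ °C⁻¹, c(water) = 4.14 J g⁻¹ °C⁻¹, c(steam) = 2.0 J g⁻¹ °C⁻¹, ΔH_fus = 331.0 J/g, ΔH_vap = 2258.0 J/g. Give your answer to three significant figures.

q = 543 kJ

q1 (heat ice -16.9→0.0 °C): 173.4 × 2.14 × 16.9 = 6271 J
q2 (melt at 0 °C): 173.4 × 331.0 = 57395 J
q3 (heat water 0.0→100.0 °C): 173.4 × 4.14 × 100.0 = 71788 J
q4 (vaporize at 100 °C): 173.4 × 2258.0 = 391537 J
q5 (heat steam 100.0→145.0 °C): 173.4 × 2.0 × 45.0 = 15606 J
Total: 6271 + 57395 + 71788 + 391537 + 15606 = 542597 J = 543 kJ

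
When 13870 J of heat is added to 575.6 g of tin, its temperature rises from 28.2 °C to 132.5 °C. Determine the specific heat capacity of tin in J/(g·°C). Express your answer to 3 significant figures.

c = q / (m ΔT) = 13870 / (575.6 × 104.3)
c = 13870 / 60035.08 = 0.231 J/(g·°C)

c = 0.231 J/(g·°C)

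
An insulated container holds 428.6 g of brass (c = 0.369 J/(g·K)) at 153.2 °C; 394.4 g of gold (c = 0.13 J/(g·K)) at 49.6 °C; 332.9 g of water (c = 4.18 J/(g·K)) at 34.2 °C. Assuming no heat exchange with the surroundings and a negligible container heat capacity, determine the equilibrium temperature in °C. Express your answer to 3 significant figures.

T_f = 46.4 °C

Σ mᵢcᵢ(T − Tᵢ) = 0  ⇒  T = Σ mᵢcᵢTᵢ / Σ mᵢcᵢ
Σ mᵢcᵢ = 428.6×0.369 + 394.4×0.13 + 332.9×4.18 = 1600.9474
Σ mᵢcᵢTᵢ = 158.1534×153.2 + 51.272×49.6 + 1391.522×34.2 = 74362
T = 74362 / 1600.9474 = 46.449 °C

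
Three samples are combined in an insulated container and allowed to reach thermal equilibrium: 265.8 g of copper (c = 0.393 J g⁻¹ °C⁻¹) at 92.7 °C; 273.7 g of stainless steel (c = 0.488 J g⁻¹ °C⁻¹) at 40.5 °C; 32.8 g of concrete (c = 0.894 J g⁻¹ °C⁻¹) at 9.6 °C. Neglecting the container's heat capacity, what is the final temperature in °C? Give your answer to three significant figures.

T_f = 57.5 °C

Σ mᵢcᵢ(T − Tᵢ) = 0  ⇒  T = Σ mᵢcᵢTᵢ / Σ mᵢcᵢ
Σ mᵢcᵢ = 265.8×0.393 + 273.7×0.488 + 32.8×0.894 = 267.3482
Σ mᵢcᵢTᵢ = 104.4594×92.7 + 133.5656×40.5 + 29.3232×9.6 = 15374
T = 15374 / 267.3482 = 57.51 °C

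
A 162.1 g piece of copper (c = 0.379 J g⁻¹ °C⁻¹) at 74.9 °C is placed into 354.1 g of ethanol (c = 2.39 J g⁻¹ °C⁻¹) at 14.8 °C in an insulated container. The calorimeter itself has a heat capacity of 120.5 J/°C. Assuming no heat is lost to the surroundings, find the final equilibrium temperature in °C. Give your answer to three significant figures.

Heat lost by copper = heat gained by ethanol + calorimeter.
(162.1)(0.379)(74.9 − T) = [(354.1)(2.39) + 120.5](T − 14.8)
61.4359 (74.9 − T) = 966.799 (T − 14.8)
4601.5 − 61.4359 T = 966.799 T − 14309
18910.5 = 1028.2349 T
T = 18.39 °C

T_f = 18.4 °C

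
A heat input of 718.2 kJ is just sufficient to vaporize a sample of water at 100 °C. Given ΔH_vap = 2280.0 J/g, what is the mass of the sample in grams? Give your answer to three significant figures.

m = 315 g

m = q / ΔH_vap = 718200 J / 2280.0 J/g = 315 g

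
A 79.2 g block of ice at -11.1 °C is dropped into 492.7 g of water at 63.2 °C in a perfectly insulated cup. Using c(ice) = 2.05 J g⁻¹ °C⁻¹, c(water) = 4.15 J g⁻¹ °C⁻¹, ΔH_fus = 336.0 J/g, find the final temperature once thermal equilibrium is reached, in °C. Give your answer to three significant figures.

Heat to bring ice to 0 °C and melt it: q₁ = 79.2×2.05×11.1 + 79.2×336.0 = 28413 J
Heat the water can supply cooling to 0 °C: 492.7×4.15×63.2 = 129225 J > q₁, so all ice melts.
Energy balance: 492.7×4.15×(63.2 − T) = 28413 + 79.2×4.15×(T − 0)
2044.705(63.2 − T) = 28413 + 328.68 T
129225 − 28413 = 2373.385 T
T = 100812 / 2373.385 = 42.48 °C

T_f = 42.5 °C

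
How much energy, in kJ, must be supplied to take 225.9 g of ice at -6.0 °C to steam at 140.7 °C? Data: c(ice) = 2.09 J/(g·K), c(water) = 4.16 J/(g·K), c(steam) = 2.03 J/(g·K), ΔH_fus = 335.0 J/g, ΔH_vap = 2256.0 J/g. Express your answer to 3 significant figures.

q1 (heat ice -6.0→0.0 °C): 225.9 × 2.09 × 6.0 = 2833 J
q2 (melt at 0 °C): 225.9 × 335.0 = 75677 J
q3 (heat water 0.0→100.0 °C): 225.9 × 4.16 × 100.0 = 93974 J
q4 (vaporize at 100 °C): 225.9 × 2256.0 = 509630 J
q5 (heat steam 100.0→140.7 °C): 225.9 × 2.03 × 40.7 = 18664 J
Total: 2833 + 75677 + 93974 + 509630 + 18664 = 700778 J = 701 kJ

q = 701 kJ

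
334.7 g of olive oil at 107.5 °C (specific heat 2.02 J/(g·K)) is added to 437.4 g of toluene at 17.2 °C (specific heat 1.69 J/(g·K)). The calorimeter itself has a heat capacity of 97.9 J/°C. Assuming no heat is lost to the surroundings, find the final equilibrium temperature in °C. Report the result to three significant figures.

T_f = 57.5 °C

Heat lost by olive oil = heat gained by toluene + calorimeter.
(334.7)(2.02)(107.5 − T) = [(437.4)(1.69) + 97.9](T − 17.2)
676.094 (107.5 − T) = 837.106 (T − 17.2)
72680 − 676.094 T = 837.106 T − 14398
87078 = 1513.200 T
T = 57.546 °C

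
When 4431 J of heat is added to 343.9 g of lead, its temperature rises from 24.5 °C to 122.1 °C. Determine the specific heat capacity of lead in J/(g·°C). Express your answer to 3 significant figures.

c = 0.132 J/(g·°C)

c = q / (m ΔT) = 4431 / (343.9 × 97.6)
c = 4431 / 33564.64 = 0.132 J/(g·°C)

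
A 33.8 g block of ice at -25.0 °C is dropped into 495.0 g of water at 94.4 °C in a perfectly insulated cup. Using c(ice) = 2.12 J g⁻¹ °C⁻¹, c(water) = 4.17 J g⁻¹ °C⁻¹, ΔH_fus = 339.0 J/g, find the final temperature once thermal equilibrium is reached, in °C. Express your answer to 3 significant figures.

Heat to bring ice to 0 °C and melt it: q₁ = 33.8×2.12×25.0 + 33.8×339.0 = 13250 J
Heat the water can supply cooling to 0 °C: 495.0×4.17×94.4 = 194856 J > q₁, so all ice melts.
Energy balance: 495.0×4.17×(94.4 − T) = 13250 + 33.8×4.17×(T − 0)
2064.15(94.4 − T) = 13250 + 140.946 T
194856 − 13250 = 2205.096 T
T = 181606 / 2205.096 = 82.36 °C

T_f = 82.4 °C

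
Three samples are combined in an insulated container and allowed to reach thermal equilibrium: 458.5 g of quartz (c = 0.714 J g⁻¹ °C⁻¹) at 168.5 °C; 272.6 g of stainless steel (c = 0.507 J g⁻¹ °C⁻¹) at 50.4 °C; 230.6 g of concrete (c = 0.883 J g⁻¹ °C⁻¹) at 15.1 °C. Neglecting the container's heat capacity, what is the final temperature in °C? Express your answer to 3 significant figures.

T_f = 97.4 °C

Σ mᵢcᵢ(T − Tᵢ) = 0  ⇒  T = Σ mᵢcᵢTᵢ / Σ mᵢcᵢ
Σ mᵢcᵢ = 458.5×0.714 + 272.6×0.507 + 230.6×0.883 = 669.1970
Σ mᵢcᵢTᵢ = 327.369×168.5 + 138.2082×50.4 + 203.6198×15.1 = 65202
T = 65202 / 669.1970 = 97.43 °C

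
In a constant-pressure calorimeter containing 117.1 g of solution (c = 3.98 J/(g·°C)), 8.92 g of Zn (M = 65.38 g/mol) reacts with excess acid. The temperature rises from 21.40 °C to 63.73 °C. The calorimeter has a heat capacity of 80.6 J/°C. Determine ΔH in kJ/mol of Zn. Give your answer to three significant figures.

|ΔT| = |63.73 − 21.40| = 42.33 °C
|q_surr| = (117.1 × 3.98 + 80.6) × 42.33 = 546.658 × 42.33 = 23140 J
n(Zn) = 8.92 / 65.38 = 0.1364 mol
Temperature rose, so q_rxn = −|q_surr| = -23.14 kJ
ΔH = q_rxn / n = -169.6 kJ/mol

ΔH = -170 kJ/mol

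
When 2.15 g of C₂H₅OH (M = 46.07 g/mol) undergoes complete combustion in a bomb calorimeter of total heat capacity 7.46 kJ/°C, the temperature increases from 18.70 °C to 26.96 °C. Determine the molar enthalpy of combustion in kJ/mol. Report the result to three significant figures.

ΔT = 26.96 − 18.70 = 8.26 °C
q_cal = C_cal × ΔT = 7.46 × 8.26 = 61.6196 kJ
n = 2.15 / 46.07 = 0.04667 mol
q_rxn = −q_cal = -61.6196 kJ
ΔH = -61.6196 / 0.04667 = -1320 kJ/mol

ΔH = -1320 kJ/mol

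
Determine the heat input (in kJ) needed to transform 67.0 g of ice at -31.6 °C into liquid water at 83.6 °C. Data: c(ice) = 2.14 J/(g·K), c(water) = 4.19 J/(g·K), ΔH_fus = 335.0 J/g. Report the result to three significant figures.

q = 50.4 kJ

q1 (heat ice -31.6→0.0 °C): 67.0 × 2.14 × 31.6 = 4531 J
q2 (melt at 0 °C): 67.0 × 335.0 = 22445 J
q3 (heat water 0.0→83.6 °C): 67.0 × 4.19 × 83.6 = 23469 J
Total: 4531 + 22445 + 23469 = 50445 J = 50.4 kJ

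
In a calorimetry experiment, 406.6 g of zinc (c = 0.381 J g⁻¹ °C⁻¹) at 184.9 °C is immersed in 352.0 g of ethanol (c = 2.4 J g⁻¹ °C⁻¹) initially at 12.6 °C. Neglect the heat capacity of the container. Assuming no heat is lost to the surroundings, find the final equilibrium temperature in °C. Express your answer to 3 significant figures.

Heat lost by zinc = heat gained by ethanol.
(406.6)(0.381)(184.9 − T) = (352.0)(2.4)(T − 12.6)
154.9146 (184.9 − T) = 844.8 (T − 12.6)
28644 − 154.9146 T = 844.8 T − 10644
39288 = 999.7146 T
T = 39.30 °C

T_f = 39.3 °C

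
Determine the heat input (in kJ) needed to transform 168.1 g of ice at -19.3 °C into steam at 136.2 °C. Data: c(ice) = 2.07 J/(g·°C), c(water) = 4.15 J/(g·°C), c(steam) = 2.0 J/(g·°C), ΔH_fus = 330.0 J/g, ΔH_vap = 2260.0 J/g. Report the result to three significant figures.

q = 524 kJ

q1 (heat ice -19.3→0.0 °C): 168.1 × 2.07 × 19.3 = 6716 J
q2 (melt at 0 °C): 168.1 × 330.0 = 55473 J
q3 (heat water 0.0→100.0 °C): 168.1 × 4.15 × 100.0 = 69762 J
q4 (vaporize at 100 °C): 168.1 × 2260.0 = 379906 J
q5 (heat steam 100.0→136.2 °C): 168.1 × 2.0 × 36.2 = 12170 J
Total: 6716 + 55473 + 69762 + 379906 + 12170 = 524027 J = 524 kJ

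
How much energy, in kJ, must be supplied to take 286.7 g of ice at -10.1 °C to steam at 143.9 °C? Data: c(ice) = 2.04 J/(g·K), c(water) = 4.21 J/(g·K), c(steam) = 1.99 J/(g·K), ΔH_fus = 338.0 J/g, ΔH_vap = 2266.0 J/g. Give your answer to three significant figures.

q = 898 kJ

q1 (heat ice -10.1→0.0 °C): 286.7 × 2.04 × 10.1 = 5907 J
q2 (melt at 0 °C): 286.7 × 338.0 = 96905 J
q3 (heat water 0.0→100.0 °C): 286.7 × 4.21 × 100.0 = 120701 J
q4 (vaporize at 100 °C): 286.7 × 2266.0 = 649662 J
q5 (heat steam 100.0→143.9 °C): 286.7 × 1.99 × 43.9 = 25046 J
Total: 5907 + 96905 + 120701 + 649662 + 25046 = 898221 J = 898 kJ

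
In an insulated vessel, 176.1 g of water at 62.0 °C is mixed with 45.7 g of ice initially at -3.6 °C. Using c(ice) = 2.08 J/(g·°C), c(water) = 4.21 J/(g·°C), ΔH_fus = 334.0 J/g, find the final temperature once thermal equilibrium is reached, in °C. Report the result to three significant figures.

T_f = 32.5 °C

Heat to bring ice to 0 °C and melt it: q₁ = 45.7×2.08×3.6 + 45.7×334.0 = 15606 J
Heat the water can supply cooling to 0 °C: 176.1×4.21×62.0 = 45965.6 J > q₁, so all ice melts.
Energy balance: 176.1×4.21×(62.0 − T) = 15606 + 45.7×4.21×(T − 0)
741.381(62.0 − T) = 15606 + 192.397 T
45965.6 − 15606 = 933.778 T
T = 30359.6 / 933.778 = 32.51 °C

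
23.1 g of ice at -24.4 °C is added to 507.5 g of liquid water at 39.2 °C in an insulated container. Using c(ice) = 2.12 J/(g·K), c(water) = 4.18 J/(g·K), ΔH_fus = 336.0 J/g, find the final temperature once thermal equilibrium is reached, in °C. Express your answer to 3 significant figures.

T_f = 33.5 °C

Heat to bring ice to 0 °C and melt it: q₁ = 23.1×2.12×24.4 + 23.1×336.0 = 8956.5 J
Heat the water can supply cooling to 0 °C: 507.5×4.18×39.2 = 83156.9 J > q₁, so all ice melts.
Energy balance: 507.5×4.18×(39.2 − T) = 8956.5 + 23.1×4.18×(T − 0)
2121.35(39.2 − T) = 8956.5 + 96.558 T
83156.9 − 8956.5 = 2217.908 T
T = 74200.4 / 2217.908 = 33.46 °C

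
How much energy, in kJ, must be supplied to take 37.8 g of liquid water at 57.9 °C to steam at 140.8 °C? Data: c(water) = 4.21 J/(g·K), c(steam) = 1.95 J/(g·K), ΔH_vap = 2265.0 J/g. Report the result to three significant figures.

q1 (heat water 57.9→100.0 °C): 37.8 × 4.21 × 42.1 = 6700 J
q2 (vaporize at 100 °C): 37.8 × 2265.0 = 85617 J
q3 (heat steam 100.0→140.8 °C): 37.8 × 1.95 × 40.8 = 3007 J
Total: 6700 + 85617 + 3007 = 95324 J = 95.3 kJ

q = 95.3 kJ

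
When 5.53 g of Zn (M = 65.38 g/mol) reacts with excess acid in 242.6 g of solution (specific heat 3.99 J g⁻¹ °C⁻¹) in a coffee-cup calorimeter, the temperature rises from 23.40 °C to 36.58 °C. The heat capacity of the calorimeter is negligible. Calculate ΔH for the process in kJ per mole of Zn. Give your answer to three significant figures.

|ΔT| = |36.58 − 23.40| = 13.18 °C
|q_surr| = (242.6 × 3.99) × 13.18 = 967.974 × 13.18 = 12760 J
n(Zn) = 5.53 / 65.38 = 0.08458 mol
Temperature rose, so q_rxn = −|q_surr| = -12.76 kJ
ΔH = q_rxn / n = -150.9 kJ/mol

ΔH = -151 kJ/mol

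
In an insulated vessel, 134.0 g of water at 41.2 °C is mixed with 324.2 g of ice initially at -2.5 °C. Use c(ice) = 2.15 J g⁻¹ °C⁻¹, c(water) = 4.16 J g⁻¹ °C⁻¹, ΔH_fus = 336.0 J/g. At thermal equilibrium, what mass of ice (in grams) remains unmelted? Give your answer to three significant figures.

Heat to warm all ice to 0 °C: 324.2×2.15×2.5 = 1742.6 J
Heat released by water cooling to 0 °C: 134.0×4.16×41.2 = 22967 J
22967 J < 1742.6 + 324.2×336.0 = 110673.8 J, so not all ice melts; final T = 0 °C.
Heat left for melting: 22967 − 1742.6 = 21224.4 J
Mass melted = 21224.4 / 336.0 = 63.17 g
Ice remaining = 324.2 − 63.17 = 261.03 g

m_ice remaining = 261 g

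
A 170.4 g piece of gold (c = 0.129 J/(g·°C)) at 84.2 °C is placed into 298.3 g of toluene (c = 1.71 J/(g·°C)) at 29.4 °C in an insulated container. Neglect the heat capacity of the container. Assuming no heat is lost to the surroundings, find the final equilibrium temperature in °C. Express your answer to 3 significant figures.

T_f = 31.7 °C

Heat lost by gold = heat gained by toluene.
(170.4)(0.129)(84.2 − T) = (298.3)(1.71)(T − 29.4)
21.9816 (84.2 − T) = 510.093 (T − 29.4)
1850.9 − 21.9816 T = 510.093 T − 14997
16847.9 = 532.0746 T
T = 31.66 °C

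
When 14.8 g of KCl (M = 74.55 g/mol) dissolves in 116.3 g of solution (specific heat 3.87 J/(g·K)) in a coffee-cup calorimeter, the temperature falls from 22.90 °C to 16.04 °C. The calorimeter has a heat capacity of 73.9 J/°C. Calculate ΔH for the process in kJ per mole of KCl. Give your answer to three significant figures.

ΔH = 18.1 kJ/mol

|ΔT| = |16.04 − 22.90| = 6.86 °C
|q_surr| = (116.3 × 3.87 + 73.9) × 6.86 = 523.981 × 6.86 = 3595 J
n(KCl) = 14.8 / 74.55 = 0.1985 mol
Temperature fell, so q_rxn = +|q_surr| = 3.595 kJ
ΔH = q_rxn / n = 18.11 kJ/mol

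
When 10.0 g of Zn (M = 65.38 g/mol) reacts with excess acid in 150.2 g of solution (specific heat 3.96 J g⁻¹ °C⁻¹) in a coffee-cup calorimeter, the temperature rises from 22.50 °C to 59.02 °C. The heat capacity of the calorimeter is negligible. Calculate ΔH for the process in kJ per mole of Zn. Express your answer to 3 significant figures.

ΔH = -142 kJ/mol

|ΔT| = |59.02 − 22.50| = 36.52 °C
|q_surr| = (150.2 × 3.96) × 36.52 = 594.792 × 36.52 = 21720 J
n(Zn) = 10.0 / 65.38 = 0.1530 mol
Temperature rose, so q_rxn = −|q_surr| = -21.72 kJ
ΔH = q_rxn / n = -142.0 kJ/mol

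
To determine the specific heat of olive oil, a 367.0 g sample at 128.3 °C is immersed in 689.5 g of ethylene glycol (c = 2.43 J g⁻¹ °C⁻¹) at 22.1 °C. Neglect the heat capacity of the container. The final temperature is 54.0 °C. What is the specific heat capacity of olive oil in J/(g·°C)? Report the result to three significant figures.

c = 1.96 J/(g·°C)

q_gained = (689.5 × 2.43) × (54.0 − 22.1) = 53450 J
q_lost = 367.0 × c × (128.3 − 54.0) = 27268.1 c
Set equal: c = 53450 / 27268.1 = 1.96 J/(g·°C)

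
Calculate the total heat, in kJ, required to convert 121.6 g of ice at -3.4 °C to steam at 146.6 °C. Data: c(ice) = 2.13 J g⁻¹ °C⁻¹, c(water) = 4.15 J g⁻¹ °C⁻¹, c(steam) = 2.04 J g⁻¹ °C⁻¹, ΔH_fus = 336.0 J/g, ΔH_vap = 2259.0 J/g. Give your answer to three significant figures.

q = 378 kJ

q1 (heat ice -3.4→0.0 °C): 121.6 × 2.13 × 3.4 = 881 J
q2 (melt at 0 °C): 121.6 × 336.0 = 40858 J
q3 (heat water 0.0→100.0 °C): 121.6 × 4.15 × 100.0 = 50464 J
q4 (vaporize at 100 °C): 121.6 × 2259.0 = 274694 J
q5 (heat steam 100.0→146.6 °C): 121.6 × 2.04 × 46.6 = 11560 J
Total: 881 + 40858 + 50464 + 274694 + 11560 = 378457 J = 378 kJ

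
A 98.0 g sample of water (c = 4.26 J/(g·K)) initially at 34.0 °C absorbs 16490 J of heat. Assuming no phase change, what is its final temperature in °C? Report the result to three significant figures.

T_f = 73.5 °C

ΔT = q / (m c) = 16490 / (98.0 × 4.26) = 39.50 °C
T_f = 34.0 + 39.50 = 73.50 °C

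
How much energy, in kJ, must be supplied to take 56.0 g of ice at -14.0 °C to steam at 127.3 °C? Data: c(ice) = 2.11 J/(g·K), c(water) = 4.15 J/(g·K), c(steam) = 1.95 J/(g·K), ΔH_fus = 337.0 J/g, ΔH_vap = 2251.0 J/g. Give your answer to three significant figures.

q1 (heat ice -14.0→0.0 °C): 56.0 × 2.11 × 14.0 = 1654 J
q2 (melt at 0 °C): 56.0 × 337.0 = 18872 J
q3 (heat water 0.0→100.0 °C): 56.0 × 4.15 × 100.0 = 23240 J
q4 (vaporize at 100 °C): 56.0 × 2251.0 = 126056 J
q5 (heat steam 100.0→127.3 °C): 56.0 × 1.95 × 27.3 = 2981 J
Total: 1654 + 18872 + 23240 + 126056 + 2981 = 172803 J = 173 kJ

q = 173 kJ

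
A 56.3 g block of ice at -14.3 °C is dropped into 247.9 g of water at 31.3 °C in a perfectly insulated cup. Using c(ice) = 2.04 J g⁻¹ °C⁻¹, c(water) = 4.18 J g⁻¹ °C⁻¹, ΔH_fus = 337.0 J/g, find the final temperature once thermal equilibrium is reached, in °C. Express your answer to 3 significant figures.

T_f = 9.29 °C

Heat to bring ice to 0 °C and melt it: q₁ = 56.3×2.04×14.3 + 56.3×337.0 = 20615 J
Heat the water can supply cooling to 0 °C: 247.9×4.18×31.3 = 32433.7 J > q₁, so all ice melts.
Energy balance: 247.9×4.18×(31.3 − T) = 20615 + 56.3×4.18×(T − 0)
1036.222(31.3 − T) = 20615 + 235.334 T
32433.7 − 20615 = 1271.556 T
T = 11818.7 / 1271.556 = 9.2947 °C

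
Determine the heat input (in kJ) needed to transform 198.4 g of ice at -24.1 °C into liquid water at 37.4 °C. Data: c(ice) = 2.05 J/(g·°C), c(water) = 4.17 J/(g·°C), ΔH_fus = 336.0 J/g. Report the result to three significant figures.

q1 (heat ice -24.1→0.0 °C): 198.4 × 2.05 × 24.1 = 9802 J
q2 (melt at 0 °C): 198.4 × 336.0 = 66662 J
q3 (heat water 0.0→37.4 °C): 198.4 × 4.17 × 37.4 = 30942 J
Total: 9802 + 66662 + 30942 = 107406 J = 107 kJ

q = 107 kJ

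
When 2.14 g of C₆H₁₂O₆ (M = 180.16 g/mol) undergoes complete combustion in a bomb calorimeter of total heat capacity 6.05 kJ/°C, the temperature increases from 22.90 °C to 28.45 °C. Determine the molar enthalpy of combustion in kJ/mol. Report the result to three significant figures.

ΔT = 28.45 − 22.90 = 5.55 °C
q_cal = C_cal × ΔT = 6.05 × 5.55 = 33.5775 kJ
n = 2.14 / 180.16 = 0.01188 mol
q_rxn = −q_cal = -33.5775 kJ
ΔH = -33.5775 / 0.01188 = -2826 kJ/mol

ΔH = -2830 kJ/mol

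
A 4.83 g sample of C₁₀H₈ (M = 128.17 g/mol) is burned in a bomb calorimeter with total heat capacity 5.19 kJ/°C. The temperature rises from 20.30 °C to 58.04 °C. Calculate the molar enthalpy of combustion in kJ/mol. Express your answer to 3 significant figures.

ΔT = 58.04 − 20.30 = 37.74 °C
q_cal = C_cal × ΔT = 5.19 × 37.74 = 195.8706 kJ
n = 4.83 / 128.17 = 0.03768 mol
q_rxn = −q_cal = -195.8706 kJ
ΔH = -195.8706 / 0.03768 = -5198 kJ/mol

ΔH = -5200 kJ/mol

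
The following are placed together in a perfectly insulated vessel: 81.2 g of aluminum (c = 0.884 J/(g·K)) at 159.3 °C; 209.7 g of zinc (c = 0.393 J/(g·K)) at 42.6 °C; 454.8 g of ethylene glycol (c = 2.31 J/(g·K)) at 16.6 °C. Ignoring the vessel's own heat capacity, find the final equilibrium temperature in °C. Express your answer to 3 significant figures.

T_f = 26.9 °C

Σ mᵢcᵢ(T − Tᵢ) = 0  ⇒  T = Σ mᵢcᵢTᵢ / Σ mᵢcᵢ
Σ mᵢcᵢ = 81.2×0.884 + 209.7×0.393 + 454.8×2.31 = 1204.7809
Σ mᵢcᵢTᵢ = 71.7808×159.3 + 82.4121×42.6 + 1050.588×16.6 = 32385
T = 32385 / 1204.7809 = 26.88 °C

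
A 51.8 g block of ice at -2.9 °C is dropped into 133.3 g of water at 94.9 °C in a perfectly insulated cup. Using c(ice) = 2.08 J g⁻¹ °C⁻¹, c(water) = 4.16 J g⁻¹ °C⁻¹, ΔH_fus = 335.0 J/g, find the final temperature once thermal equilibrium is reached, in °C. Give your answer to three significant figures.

T_f = 45.4 °C

Heat to bring ice to 0 °C and melt it: q₁ = 51.8×2.08×2.9 + 51.8×335.0 = 17665 J
Heat the water can supply cooling to 0 °C: 133.3×4.16×94.9 = 52624.7 J > q₁, so all ice melts.
Energy balance: 133.3×4.16×(94.9 − T) = 17665 + 51.8×4.16×(T − 0)
554.528(94.9 − T) = 17665 + 215.488 T
52624.7 − 17665 = 770.016 T
T = 34959.7 / 770.016 = 45.40 °C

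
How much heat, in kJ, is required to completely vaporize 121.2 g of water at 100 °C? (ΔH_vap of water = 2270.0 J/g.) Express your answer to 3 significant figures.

q = m × ΔH_vap = 121.2 × 2270.0 = 275100 J = 275 kJ

q = 275 kJ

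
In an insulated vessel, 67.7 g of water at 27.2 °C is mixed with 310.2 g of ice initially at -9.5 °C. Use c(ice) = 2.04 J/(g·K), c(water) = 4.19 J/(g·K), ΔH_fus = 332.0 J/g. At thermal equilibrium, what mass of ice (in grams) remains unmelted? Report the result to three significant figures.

Heat to warm all ice to 0 °C: 310.2×2.04×9.5 = 6011.7 J
Heat released by water cooling to 0 °C: 67.7×4.19×27.2 = 7715.6 J
7715.6 J < 6011.7 + 310.2×332.0 = 108998.1 J, so not all ice melts; final T = 0 °C.
Heat left for melting: 7715.6 − 6011.7 = 1703.9 J
Mass melted = 1703.9 / 332.0 = 5.132 g
Ice remaining = 310.2 − 5.132 = 305.068 g

m_ice remaining = 305 g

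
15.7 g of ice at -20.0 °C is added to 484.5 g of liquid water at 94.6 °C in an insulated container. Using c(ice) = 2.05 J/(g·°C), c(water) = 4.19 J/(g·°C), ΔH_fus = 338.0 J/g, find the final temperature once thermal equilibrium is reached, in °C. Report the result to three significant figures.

T_f = 88.8 °C

Heat to bring ice to 0 °C and melt it: q₁ = 15.7×2.05×20.0 + 15.7×338.0 = 5950.3 J
Heat the water can supply cooling to 0 °C: 484.5×4.19×94.6 = 192043 J > q₁, so all ice melts.
Energy balance: 484.5×4.19×(94.6 − T) = 5950.3 + 15.7×4.19×(T − 0)
2030.055(94.6 − T) = 5950.3 + 65.783 T
192043 − 5950.3 = 2095.838 T
T = 186092.7 / 2095.838 = 88.79 °C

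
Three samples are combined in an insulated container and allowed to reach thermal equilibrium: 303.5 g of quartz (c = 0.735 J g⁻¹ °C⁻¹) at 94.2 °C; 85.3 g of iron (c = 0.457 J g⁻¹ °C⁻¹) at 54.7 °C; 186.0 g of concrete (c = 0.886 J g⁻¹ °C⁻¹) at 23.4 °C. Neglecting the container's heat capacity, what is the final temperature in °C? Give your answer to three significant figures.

T_f = 63.3 °C

Σ mᵢcᵢ(T − Tᵢ) = 0  ⇒  T = Σ mᵢcᵢTᵢ / Σ mᵢcᵢ
Σ mᵢcᵢ = 303.5×0.735 + 85.3×0.457 + 186.0×0.886 = 426.8506
Σ mᵢcᵢTᵢ = 223.0725×94.2 + 38.9821×54.7 + 164.796×23.4 = 27002
T = 27002 / 426.8506 = 63.26 °C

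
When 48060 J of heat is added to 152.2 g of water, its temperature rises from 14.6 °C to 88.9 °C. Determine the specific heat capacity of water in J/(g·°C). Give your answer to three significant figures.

c = 4.25 J/(g·°C)

c = q / (m ΔT) = 48060 / (152.2 × 74.3)
c = 48060 / 11308.46 = 4.25 J/(g·°C)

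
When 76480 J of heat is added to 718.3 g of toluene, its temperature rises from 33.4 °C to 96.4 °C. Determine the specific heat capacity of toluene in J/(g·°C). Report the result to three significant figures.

c = 1.69 J/(g·°C)

c = q / (m ΔT) = 76480 / (718.3 × 63.0)
c = 76480 / 45252.9 = 1.69 J/(g·°C)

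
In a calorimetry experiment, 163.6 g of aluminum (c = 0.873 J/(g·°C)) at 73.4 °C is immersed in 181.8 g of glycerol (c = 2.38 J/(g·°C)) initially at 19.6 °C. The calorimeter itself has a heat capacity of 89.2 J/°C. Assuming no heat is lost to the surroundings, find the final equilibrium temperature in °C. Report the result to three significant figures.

T_f = 31.2 °C

Heat lost by aluminum = heat gained by glycerol + calorimeter.
(163.6)(0.873)(73.4 − T) = [(181.8)(2.38) + 89.2](T − 19.6)
142.8228 (73.4 − T) = 521.884 (T − 19.6)
10483 − 142.8228 T = 521.884 T − 10229
20712 = 664.7068 T
T = 31.16 °C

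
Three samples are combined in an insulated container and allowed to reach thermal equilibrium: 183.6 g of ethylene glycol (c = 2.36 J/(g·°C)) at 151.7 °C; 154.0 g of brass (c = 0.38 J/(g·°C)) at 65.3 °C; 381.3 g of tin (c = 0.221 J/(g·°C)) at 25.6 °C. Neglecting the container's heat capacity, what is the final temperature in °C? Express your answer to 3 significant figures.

Σ mᵢcᵢ(T − Tᵢ) = 0  ⇒  T = Σ mᵢcᵢTᵢ / Σ mᵢcᵢ
Σ mᵢcᵢ = 183.6×2.36 + 154.0×0.38 + 381.3×0.221 = 576.0833
Σ mᵢcᵢTᵢ = 433.296×151.7 + 58.52×65.3 + 84.2673×25.6 = 71710
T = 71710 / 576.0833 = 124.48 °C

T_f = 124 °C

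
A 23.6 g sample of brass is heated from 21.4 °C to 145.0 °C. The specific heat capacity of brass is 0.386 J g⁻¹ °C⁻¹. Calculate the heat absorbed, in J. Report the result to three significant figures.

q = m c ΔT = 23.6 × 0.386 × (145.0 − 21.4)
q = 23.6 × 0.386 × 123.6 = 1126 J

q = 1130 J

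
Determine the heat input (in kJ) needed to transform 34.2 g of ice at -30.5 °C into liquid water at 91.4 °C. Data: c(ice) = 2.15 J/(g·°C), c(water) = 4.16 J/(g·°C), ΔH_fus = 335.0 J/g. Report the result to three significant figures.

q1 (heat ice -30.5→0.0 °C): 34.2 × 2.15 × 30.5 = 2243 J
q2 (melt at 0 °C): 34.2 × 335.0 = 11457 J
q3 (heat water 0.0→91.4 °C): 34.2 × 4.16 × 91.4 = 13004 J
Total: 2243 + 11457 + 13004 = 26704 J = 26.7 kJ

q = 26.7 kJ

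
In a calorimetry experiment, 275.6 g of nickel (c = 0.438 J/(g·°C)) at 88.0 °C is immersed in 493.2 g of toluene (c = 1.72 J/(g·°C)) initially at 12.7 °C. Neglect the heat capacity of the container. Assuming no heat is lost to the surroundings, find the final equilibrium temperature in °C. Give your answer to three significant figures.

T_f = 22.1 °C

Heat lost by nickel = heat gained by toluene.
(275.6)(0.438)(88.0 − T) = (493.2)(1.72)(T − 12.7)
120.7128 (88.0 − T) = 848.304 (T − 12.7)
10623 − 120.7128 T = 848.304 T − 10773
21396 = 969.0168 T
T = 22.08 °C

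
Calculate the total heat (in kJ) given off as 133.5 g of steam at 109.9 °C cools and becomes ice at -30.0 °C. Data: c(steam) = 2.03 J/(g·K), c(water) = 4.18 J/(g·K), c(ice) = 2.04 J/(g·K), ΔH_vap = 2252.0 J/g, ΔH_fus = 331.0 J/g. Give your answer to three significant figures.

q = 411 kJ

q1 (cool steam 109.9→100 °C): 133.5 × 2.03 × 9.9 = 2683 J
q2 (condense at 100 °C): 133.5 × 2252.0 = 300642 J
q3 (cool water 100→0 °C): 133.5 × 4.18 × 100.0 = 55803 J
q4 (freeze at 0 °C): 133.5 × 331.0 = 44189 J
q5 (cool ice 0→-30.0 °C): 133.5 × 2.04 × 30.0 = 8170 J
Total: 2683 + 300642 + 55803 + 44189 + 8170 = 411487 J = 411 kJ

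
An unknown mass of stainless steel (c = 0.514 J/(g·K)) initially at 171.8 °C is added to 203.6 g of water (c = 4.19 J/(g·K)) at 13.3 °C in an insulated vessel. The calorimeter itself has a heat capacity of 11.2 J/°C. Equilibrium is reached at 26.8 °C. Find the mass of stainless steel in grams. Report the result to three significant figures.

m = 157 g

q_gained = (203.6 × 4.19 + 11.2) × (26.8 − 13.3) = 11670 J
q_lost = m × 0.514 × (171.8 − 26.8) = 74.53 m
m = 11670 / 74.53 = 157 g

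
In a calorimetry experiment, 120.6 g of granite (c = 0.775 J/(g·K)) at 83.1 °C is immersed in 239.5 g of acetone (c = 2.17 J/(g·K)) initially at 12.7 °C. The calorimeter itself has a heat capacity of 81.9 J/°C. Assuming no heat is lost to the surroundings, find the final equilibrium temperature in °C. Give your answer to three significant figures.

Heat lost by granite = heat gained by acetone + calorimeter.
(120.6)(0.775)(83.1 − T) = [(239.5)(2.17) + 81.9](T − 12.7)
93.465 (83.1 − T) = 601.615 (T − 12.7)
7766.9 − 93.465 T = 601.615 T − 7640.5
15407.4 = 695.080 T
T = 22.17 °C

T_f = 22.2 °C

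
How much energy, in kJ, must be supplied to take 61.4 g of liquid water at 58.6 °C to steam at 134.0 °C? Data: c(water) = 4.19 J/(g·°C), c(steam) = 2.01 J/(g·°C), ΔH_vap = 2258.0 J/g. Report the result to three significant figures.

q1 (heat water 58.6→100.0 °C): 61.4 × 4.19 × 41.4 = 10651 J
q2 (vaporize at 100 °C): 61.4 × 2258.0 = 138641 J
q3 (heat steam 100.0→134.0 °C): 61.4 × 2.01 × 34.0 = 4196 J
Total: 10651 + 138641 + 4196 = 153488 J = 153 kJ

q = 153 kJ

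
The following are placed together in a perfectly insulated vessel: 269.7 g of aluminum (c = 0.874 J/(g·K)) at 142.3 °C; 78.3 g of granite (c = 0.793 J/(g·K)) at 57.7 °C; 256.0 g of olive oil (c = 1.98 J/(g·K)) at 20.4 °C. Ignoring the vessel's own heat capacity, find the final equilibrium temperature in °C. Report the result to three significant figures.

Σ mᵢcᵢ(T − Tᵢ) = 0  ⇒  T = Σ mᵢcᵢTᵢ / Σ mᵢcᵢ
Σ mᵢcᵢ = 269.7×0.874 + 78.3×0.793 + 256.0×1.98 = 804.6897
Σ mᵢcᵢTᵢ = 235.7178×142.3 + 62.0919×57.7 + 506.88×20.4 = 47466
T = 47466 / 804.6897 = 58.99 °C

T_f = 59.0 °C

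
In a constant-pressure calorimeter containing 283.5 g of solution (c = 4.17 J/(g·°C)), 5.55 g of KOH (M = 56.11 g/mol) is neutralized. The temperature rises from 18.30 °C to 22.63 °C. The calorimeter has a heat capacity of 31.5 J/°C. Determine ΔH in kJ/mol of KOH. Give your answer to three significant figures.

|ΔT| = |22.63 − 18.30| = 4.33 °C
|q_surr| = (283.5 × 4.17 + 31.5) × 4.33 = 1213.695 × 4.33 = 5255 J
n(KOH) = 5.55 / 56.11 = 0.09891 mol
Temperature rose, so q_rxn = −|q_surr| = -5.255 kJ
ΔH = q_rxn / n = -53.13 kJ/mol

ΔH = -53.1 kJ/mol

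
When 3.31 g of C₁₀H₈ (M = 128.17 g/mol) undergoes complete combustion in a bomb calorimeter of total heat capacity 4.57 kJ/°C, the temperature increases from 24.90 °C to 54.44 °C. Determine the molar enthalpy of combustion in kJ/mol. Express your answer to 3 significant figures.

ΔH = -5230 kJ/mol

ΔT = 54.44 − 24.90 = 29.54 °C
q_cal = C_cal × ΔT = 4.57 × 29.54 = 134.9978 kJ
n = 3.31 / 128.17 = 0.02583 mol
q_rxn = −q_cal = -134.9978 kJ
ΔH = -134.9978 / 0.02583 = -5226 kJ/mol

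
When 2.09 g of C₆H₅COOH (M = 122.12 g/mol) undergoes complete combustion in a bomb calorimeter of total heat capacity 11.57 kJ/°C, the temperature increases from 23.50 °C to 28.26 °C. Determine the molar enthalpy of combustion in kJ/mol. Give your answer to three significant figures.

ΔH = -3220 kJ/mol

ΔT = 28.26 − 23.50 = 4.76 °C
q_cal = C_cal × ΔT = 11.57 × 4.76 = 55.0732 kJ
n = 2.09 / 122.12 = 0.01711 mol
q_rxn = −q_cal = -55.0732 kJ
ΔH = -55.0732 / 0.01711 = -3219 kJ/mol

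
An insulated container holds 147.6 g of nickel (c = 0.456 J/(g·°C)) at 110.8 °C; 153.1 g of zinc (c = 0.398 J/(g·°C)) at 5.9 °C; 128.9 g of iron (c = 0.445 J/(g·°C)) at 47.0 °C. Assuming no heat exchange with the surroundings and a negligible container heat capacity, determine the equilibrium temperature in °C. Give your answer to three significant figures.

T_f = 56.6 °C

Σ mᵢcᵢ(T − Tᵢ) = 0  ⇒  T = Σ mᵢcᵢTᵢ / Σ mᵢcᵢ
Σ mᵢcᵢ = 147.6×0.456 + 153.1×0.398 + 128.9×0.445 = 185.5999
Σ mᵢcᵢTᵢ = 67.3056×110.8 + 60.9338×5.9 + 57.3605×47.0 = 10513
T = 10513 / 185.5999 = 56.64 °C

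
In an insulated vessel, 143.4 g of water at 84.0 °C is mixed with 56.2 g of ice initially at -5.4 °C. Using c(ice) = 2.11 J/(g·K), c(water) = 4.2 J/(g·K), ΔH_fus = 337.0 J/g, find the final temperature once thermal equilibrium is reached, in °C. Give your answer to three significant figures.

Heat to bring ice to 0 °C and melt it: q₁ = 56.2×2.11×5.4 + 56.2×337.0 = 19580 J
Heat the water can supply cooling to 0 °C: 143.4×4.2×84.0 = 50591.5 J > q₁, so all ice melts.
Energy balance: 143.4×4.2×(84.0 − T) = 19580 + 56.2×4.2×(T − 0)
602.28(84.0 − T) = 19580 + 236.04 T
50591.5 − 19580 = 838.32 T
T = 31011.5 / 838.32 = 36.99 °C

T_f = 37.0 °C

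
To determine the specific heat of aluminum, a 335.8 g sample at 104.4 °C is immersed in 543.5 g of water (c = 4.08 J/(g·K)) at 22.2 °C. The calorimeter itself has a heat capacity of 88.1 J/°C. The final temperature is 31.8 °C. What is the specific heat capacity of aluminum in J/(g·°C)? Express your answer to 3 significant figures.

q_gained = (543.5 × 4.08 + 88.1) × (31.8 − 22.2) = 22130 J
q_lost = 335.8 × c × (104.4 − 31.8) = 24379.08 c
Set equal: c = 22130 / 24379.08 = 0.908 J/(g·°C)

c = 0.908 J/(g·°C)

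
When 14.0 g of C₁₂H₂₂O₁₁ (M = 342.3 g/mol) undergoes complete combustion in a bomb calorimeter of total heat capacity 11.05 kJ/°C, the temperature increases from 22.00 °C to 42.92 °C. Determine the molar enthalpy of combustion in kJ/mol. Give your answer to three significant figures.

ΔH = -5650 kJ/mol

ΔT = 42.92 − 22.00 = 20.92 °C
q_cal = C_cal × ΔT = 11.05 × 20.92 = 231.166 kJ
n = 14.0 / 342.3 = 0.04090 mol
q_rxn = −q_cal = -231.166 kJ
ΔH = -231.166 / 0.04090 = -5652 kJ/mol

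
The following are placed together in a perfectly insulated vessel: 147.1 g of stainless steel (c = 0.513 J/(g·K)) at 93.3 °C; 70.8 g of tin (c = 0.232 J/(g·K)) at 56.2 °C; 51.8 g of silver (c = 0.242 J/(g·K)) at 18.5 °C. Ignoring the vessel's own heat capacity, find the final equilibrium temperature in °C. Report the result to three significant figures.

Σ mᵢcᵢ(T − Tᵢ) = 0  ⇒  T = Σ mᵢcᵢTᵢ / Σ mᵢcᵢ
Σ mᵢcᵢ = 147.1×0.513 + 70.8×0.232 + 51.8×0.242 = 104.4235
Σ mᵢcᵢTᵢ = 75.4623×93.3 + 16.4256×56.2 + 12.5356×18.5 = 8195.7
T = 8195.7 / 104.4235 = 78.49 °C

T_f = 78.5 °C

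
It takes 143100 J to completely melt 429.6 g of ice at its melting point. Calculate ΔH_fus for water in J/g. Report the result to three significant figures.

ΔH_fus = 333 J/g

ΔH_fus = q / m = 143100 / 429.6 = 333 J/g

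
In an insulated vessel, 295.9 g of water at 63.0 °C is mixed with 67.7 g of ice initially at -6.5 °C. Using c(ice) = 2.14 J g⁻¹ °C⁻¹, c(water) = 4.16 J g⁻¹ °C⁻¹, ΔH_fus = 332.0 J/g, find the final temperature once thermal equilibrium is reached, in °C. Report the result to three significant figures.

Heat to bring ice to 0 °C and melt it: q₁ = 67.7×2.14×6.5 + 67.7×332.0 = 23418 J
Heat the water can supply cooling to 0 °C: 295.9×4.16×63.0 = 77549.5 J > q₁, so all ice melts.
Energy balance: 295.9×4.16×(63.0 − T) = 23418 + 67.7×4.16×(T − 0)
1230.944(63.0 − T) = 23418 + 281.632 T
77549.5 − 23418 = 1512.576 T
T = 54131.5 / 1512.576 = 35.79 °C

T_f = 35.8 °C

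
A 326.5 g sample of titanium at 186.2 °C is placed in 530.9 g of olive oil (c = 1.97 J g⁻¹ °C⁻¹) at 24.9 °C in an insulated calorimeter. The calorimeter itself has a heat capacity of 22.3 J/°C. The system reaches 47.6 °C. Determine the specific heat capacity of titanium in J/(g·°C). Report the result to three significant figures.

q_gained = (530.9 × 1.97 + 22.3) × (47.6 − 24.9) = 24250 J
q_lost = 326.5 × c × (186.2 − 47.6) = 45252.9 c
Set equal: c = 24250 / 45252.9 = 0.536 J/(g·°C)

c = 0.536 J/(g·°C)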